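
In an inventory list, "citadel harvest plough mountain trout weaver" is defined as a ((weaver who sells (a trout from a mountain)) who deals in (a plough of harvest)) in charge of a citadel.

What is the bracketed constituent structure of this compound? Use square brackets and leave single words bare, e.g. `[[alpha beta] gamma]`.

Whole compound: head "weaver" (specifically "harvest plough mountain trout weaver"), modifier "citadel".
Within "harvest plough mountain trout weaver", the head is "weaver" (specifically "mountain trout weaver") and the modifier is "harvest plough".
Within "harvest plough", the head is "plough" and the modifier is "harvest".
Within "mountain trout weaver", the head is "weaver" and the modifier is "mountain trout".
Within "mountain trout", the head is "trout" and the modifier is "mountain".
So the structure is [citadel [[harvest plough] [[mountain trout] weaver]]].

[citadel [[harvest plough] [[mountain trout] weaver]]]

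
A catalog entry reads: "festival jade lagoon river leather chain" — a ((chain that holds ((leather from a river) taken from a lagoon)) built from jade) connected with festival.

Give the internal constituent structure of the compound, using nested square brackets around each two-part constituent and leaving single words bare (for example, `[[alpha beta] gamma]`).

The outermost head in the paraphrase is "chain" (specifically "jade lagoon river leather chain"), modified by "festival".
"jade lagoon river leather chain" → head "chain" (specifically "lagoon river leather chain"), modifier "jade".
"lagoon river leather chain" → head "chain", modifier "lagoon river leather".
"lagoon river leather" → head "leather" (specifically "river leather"), modifier "lagoon".
"river leather" → head "leather", modifier "river".
So the structure is [festival [jade [[lagoon [river leather]] chain]]].

[festival [jade [[lagoon [river leather]] chain]]]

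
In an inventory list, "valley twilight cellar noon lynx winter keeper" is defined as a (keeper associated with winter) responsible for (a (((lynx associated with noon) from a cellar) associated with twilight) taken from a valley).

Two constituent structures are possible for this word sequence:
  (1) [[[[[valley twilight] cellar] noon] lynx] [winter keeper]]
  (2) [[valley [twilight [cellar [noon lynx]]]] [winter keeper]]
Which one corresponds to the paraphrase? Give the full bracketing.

The paraphrase's head is the "keeper" part ("winter keeper"); its modifier is "valley twilight cellar noon lynx".
That top-level split, carried through the inner groups, gives [[valley [twilight [cellar [noon lynx]]]] [winter keeper]].

[[valley [twilight [cellar [noon lynx]]]] [winter keeper]]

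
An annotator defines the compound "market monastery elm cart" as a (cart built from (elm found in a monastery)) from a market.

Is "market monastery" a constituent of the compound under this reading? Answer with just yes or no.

The top-level split is [market] [monastery elm cart]; the full structure is [market [[monastery elm] cart]].
"market monastery" straddles a constituent boundary, so it is not a single unit.

no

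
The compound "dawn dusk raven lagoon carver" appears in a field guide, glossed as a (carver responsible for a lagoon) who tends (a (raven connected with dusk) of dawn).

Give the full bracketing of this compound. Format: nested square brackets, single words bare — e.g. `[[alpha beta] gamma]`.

[[dawn [dusk raven]] [lagoon carver]]

The outermost head in the paraphrase is "carver" (specifically "lagoon carver"), modified by "dawn dusk raven".
Within "dawn dusk raven", the head is "raven" (specifically "dusk raven") and the modifier is "dawn".
Within "dusk raven", the head is "raven" and the modifier is "dusk".
Within "lagoon carver", the head is "carver" and the modifier is "lagoon".
So the structure is [[dawn [dusk raven]] [lagoon carver]].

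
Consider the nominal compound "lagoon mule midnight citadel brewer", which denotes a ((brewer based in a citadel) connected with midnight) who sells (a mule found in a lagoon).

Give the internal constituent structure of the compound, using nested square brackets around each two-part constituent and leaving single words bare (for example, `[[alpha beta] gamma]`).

[[lagoon mule] [midnight [citadel brewer]]]

At the top level: head "brewer" (specifically "midnight citadel brewer"); modifier "lagoon mule".
Inside "lagoon mule": head "mule", modifier "lagoon".
Inside "midnight citadel brewer": head "brewer" (specifically "citadel brewer"), modifier "midnight".
Inside "citadel brewer": head "brewer", modifier "citadel".
Putting it together: [[lagoon mule] [midnight [citadel brewer]]].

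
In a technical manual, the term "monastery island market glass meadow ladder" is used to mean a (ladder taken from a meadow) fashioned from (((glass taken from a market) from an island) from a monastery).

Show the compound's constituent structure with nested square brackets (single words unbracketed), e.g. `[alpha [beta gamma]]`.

[[monastery [island [market glass]]] [meadow ladder]]

The outermost head in the paraphrase is "ladder" (specifically "meadow ladder"), modified by "monastery island market glass".
"monastery island market glass" → head "glass" (specifically "island market glass"), modifier "monastery".
"island market glass" → head "glass" (specifically "market glass"), modifier "island".
"market glass" → head "glass", modifier "market".
"meadow ladder" → head "ladder", modifier "meadow".
Putting it together: [[monastery [island [market glass]]] [meadow ladder]].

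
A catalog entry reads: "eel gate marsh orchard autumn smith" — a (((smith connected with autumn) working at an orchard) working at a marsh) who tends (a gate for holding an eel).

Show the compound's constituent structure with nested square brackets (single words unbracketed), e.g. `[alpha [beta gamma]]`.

Whole compound: head "smith" (specifically "marsh orchard autumn smith"), modifier "eel gate".
"eel gate" → head "gate", modifier "eel".
"marsh orchard autumn smith" → head "smith" (specifically "orchard autumn smith"), modifier "marsh".
"orchard autumn smith" → head "smith" (specifically "autumn smith"), modifier "orchard".
"autumn smith" → head "smith", modifier "autumn".
So the structure is [[eel gate] [marsh [orchard [autumn smith]]]].

[[eel gate] [marsh [orchard [autumn smith]]]]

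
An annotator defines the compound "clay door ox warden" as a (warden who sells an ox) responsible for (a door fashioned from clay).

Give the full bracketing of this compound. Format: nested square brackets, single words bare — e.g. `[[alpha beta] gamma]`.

Whole compound: head "warden" (specifically "ox warden"), modifier "clay door".
Inside "clay door": head "door", modifier "clay".
Inside "ox warden": head "warden", modifier "ox".
Assembled: [[clay door] [ox warden]].

[[clay door] [ox warden]]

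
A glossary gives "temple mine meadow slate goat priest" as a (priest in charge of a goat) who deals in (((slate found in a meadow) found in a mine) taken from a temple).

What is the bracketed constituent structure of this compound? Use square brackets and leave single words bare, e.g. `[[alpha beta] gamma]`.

[[temple [mine [meadow slate]]] [goat priest]]

Overall it is a kind of priest (specifically "goat priest"); the modifier is "temple mine meadow slate".
Within "temple mine meadow slate", the head is "slate" (specifically "mine meadow slate") and the modifier is "temple".
Within "mine meadow slate", the head is "slate" (specifically "meadow slate") and the modifier is "mine".
Within "meadow slate", the head is "slate" and the modifier is "meadow".
Within "goat priest", the head is "priest" and the modifier is "goat".
So the structure is [[temple [mine [meadow slate]]] [goat priest]].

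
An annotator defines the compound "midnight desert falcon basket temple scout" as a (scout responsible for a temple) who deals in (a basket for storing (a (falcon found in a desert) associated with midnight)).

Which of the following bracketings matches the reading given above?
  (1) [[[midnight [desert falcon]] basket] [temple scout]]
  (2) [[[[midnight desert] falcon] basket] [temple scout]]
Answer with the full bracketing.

[[[midnight [desert falcon]] basket] [temple scout]]

The paraphrase's head is the "scout" part ("temple scout"); its modifier is "midnight desert falcon basket".
That top-level split, carried through the inner groups, gives [[[midnight [desert falcon]] basket] [temple scout]].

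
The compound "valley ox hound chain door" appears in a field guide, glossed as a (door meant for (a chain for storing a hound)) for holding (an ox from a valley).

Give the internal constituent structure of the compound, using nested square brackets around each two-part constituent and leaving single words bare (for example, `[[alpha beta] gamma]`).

[[valley ox] [[hound chain] door]]

Overall it is a kind of door (specifically "hound chain door"); the modifier is "valley ox".
Inside "valley ox": head "ox", modifier "valley".
Inside "hound chain door": head "door", modifier "hound chain".
Inside "hound chain": head "chain", modifier "hound".
So the structure is [[valley ox] [[hound chain] door]].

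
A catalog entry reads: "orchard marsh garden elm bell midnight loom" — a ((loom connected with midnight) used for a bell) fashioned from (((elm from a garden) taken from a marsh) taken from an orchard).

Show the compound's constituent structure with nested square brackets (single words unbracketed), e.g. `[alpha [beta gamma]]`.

[[orchard [marsh [garden elm]]] [bell [midnight loom]]]

At the top level: head "loom" (specifically "bell midnight loom"); modifier "orchard marsh garden elm".
"orchard marsh garden elm" → head "elm" (specifically "marsh garden elm"), modifier "orchard".
"marsh garden elm" → head "elm" (specifically "garden elm"), modifier "marsh".
"garden elm" → head "elm", modifier "garden".
"bell midnight loom" → head "loom" (specifically "midnight loom"), modifier "bell".
"midnight loom" → head "loom", modifier "midnight".
So the structure is [[orchard [marsh [garden elm]]] [bell [midnight loom]]].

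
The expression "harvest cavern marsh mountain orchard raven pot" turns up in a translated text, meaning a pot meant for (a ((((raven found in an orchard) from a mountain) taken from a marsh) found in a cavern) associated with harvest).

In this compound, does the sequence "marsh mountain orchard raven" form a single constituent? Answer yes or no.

The paraphrase groups the words so that "marsh mountain orchard raven" is one unit: it corresponds to a single parenthesized sub-phrase.
The full structure is [[harvest [cavern [marsh [mountain [orchard raven]]]]] pot], in which [marsh mountain orchard raven] is a constituent.

yes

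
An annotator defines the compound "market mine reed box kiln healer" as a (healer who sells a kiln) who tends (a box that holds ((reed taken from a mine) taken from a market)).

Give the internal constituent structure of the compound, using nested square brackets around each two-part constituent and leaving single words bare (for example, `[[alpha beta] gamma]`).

[[[market [mine reed]] box] [kiln healer]]

Whole compound: head "healer" (specifically "kiln healer"), modifier "market mine reed box".
"market mine reed box" → head "box", modifier "market mine reed".
"market mine reed" → head "reed" (specifically "mine reed"), modifier "market".
"mine reed" → head "reed", modifier "mine".
"kiln healer" → head "healer", modifier "kiln".
So the structure is [[[market [mine reed]] box] [kiln healer]].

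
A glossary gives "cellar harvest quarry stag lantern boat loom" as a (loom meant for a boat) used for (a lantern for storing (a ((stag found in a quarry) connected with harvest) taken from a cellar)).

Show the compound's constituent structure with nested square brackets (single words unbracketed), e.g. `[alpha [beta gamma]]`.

[[[cellar [harvest [quarry stag]]] lantern] [boat loom]]

Whole compound: head "loom" (specifically "boat loom"), modifier "cellar harvest quarry stag lantern".
"cellar harvest quarry stag lantern" → head "lantern", modifier "cellar harvest quarry stag".
"cellar harvest quarry stag" → head "stag" (specifically "harvest quarry stag"), modifier "cellar".
"harvest quarry stag" → head "stag" (specifically "quarry stag"), modifier "harvest".
"quarry stag" → head "stag", modifier "quarry".
"boat loom" → head "loom", modifier "boat".
Putting it together: [[[cellar [harvest [quarry stag]]] lantern] [boat loom]].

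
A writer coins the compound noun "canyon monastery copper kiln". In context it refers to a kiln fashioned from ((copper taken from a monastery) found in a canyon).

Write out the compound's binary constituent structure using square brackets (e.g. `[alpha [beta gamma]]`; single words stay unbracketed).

Overall it is a kind of kiln; the modifier is "canyon monastery copper".
"canyon monastery copper" → head "copper" (specifically "monastery copper"), modifier "canyon".
"monastery copper" → head "copper", modifier "monastery".
So the structure is [[canyon [monastery copper]] kiln].

[[canyon [monastery copper]] kiln]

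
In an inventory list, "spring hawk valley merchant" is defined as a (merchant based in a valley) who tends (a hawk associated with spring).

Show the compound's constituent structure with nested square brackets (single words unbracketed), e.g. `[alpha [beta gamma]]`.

[[spring hawk] [valley merchant]]

Whole compound: head "merchant" (specifically "valley merchant"), modifier "spring hawk".
"spring hawk" → head "hawk", modifier "spring".
"valley merchant" → head "merchant", modifier "valley".
Assembled: [[spring hawk] [valley merchant]].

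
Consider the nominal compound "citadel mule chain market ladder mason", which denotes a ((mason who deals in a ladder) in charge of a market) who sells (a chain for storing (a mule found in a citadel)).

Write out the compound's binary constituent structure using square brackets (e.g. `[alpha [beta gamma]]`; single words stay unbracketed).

The outermost head in the paraphrase is "mason" (specifically "market ladder mason"), modified by "citadel mule chain".
Inside "citadel mule chain": head "chain", modifier "citadel mule".
Inside "citadel mule": head "mule", modifier "citadel".
Inside "market ladder mason": head "mason" (specifically "ladder mason"), modifier "market".
Inside "ladder mason": head "mason", modifier "ladder".
So the structure is [[[citadel mule] chain] [market [ladder mason]]].

[[[citadel mule] chain] [market [ladder mason]]]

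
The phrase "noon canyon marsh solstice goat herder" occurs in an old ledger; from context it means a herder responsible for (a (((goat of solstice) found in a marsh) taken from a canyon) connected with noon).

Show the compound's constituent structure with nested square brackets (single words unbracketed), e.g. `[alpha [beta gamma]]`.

[[noon [canyon [marsh [solstice goat]]]] herder]

At the top level: head "herder"; modifier "noon canyon marsh solstice goat".
Within "noon canyon marsh solstice goat", the head is "goat" (specifically "canyon marsh solstice goat") and the modifier is "noon".
Within "canyon marsh solstice goat", the head is "goat" (specifically "marsh solstice goat") and the modifier is "canyon".
Within "marsh solstice goat", the head is "goat" (specifically "solstice goat") and the modifier is "marsh".
Within "solstice goat", the head is "goat" and the modifier is "solstice".
So the structure is [[noon [canyon [marsh [solstice goat]]]] herder].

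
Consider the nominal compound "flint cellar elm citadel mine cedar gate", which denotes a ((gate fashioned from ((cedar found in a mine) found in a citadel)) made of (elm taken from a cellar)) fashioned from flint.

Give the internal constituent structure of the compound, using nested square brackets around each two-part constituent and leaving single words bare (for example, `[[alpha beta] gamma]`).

[flint [[cellar elm] [[citadel [mine cedar]] gate]]]

Whole compound: head "gate" (specifically "cellar elm citadel mine cedar gate"), modifier "flint".
Inside "cellar elm citadel mine cedar gate": head "gate" (specifically "citadel mine cedar gate"), modifier "cellar elm".
Inside "cellar elm": head "elm", modifier "cellar".
Inside "citadel mine cedar gate": head "gate", modifier "citadel mine cedar".
Inside "citadel mine cedar": head "cedar" (specifically "mine cedar"), modifier "citadel".
Inside "mine cedar": head "cedar", modifier "mine".
Putting it together: [flint [[cellar elm] [[citadel [mine cedar]] gate]]].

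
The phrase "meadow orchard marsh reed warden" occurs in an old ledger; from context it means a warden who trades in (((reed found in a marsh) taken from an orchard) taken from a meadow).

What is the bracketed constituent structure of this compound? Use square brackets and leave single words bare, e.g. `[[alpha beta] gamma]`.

Whole compound: head "warden", modifier "meadow orchard marsh reed".
Inside "meadow orchard marsh reed": head "reed" (specifically "orchard marsh reed"), modifier "meadow".
Inside "orchard marsh reed": head "reed" (specifically "marsh reed"), modifier "orchard".
Inside "marsh reed": head "reed", modifier "marsh".
Putting it together: [[meadow [orchard [marsh reed]]] warden].

[[meadow [orchard [marsh reed]]] warden]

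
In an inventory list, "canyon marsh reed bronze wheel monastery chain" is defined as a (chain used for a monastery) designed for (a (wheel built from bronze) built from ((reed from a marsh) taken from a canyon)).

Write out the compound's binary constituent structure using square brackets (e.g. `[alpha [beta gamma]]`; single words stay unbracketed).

[[[canyon [marsh reed]] [bronze wheel]] [monastery chain]]

Whole compound: head "chain" (specifically "monastery chain"), modifier "canyon marsh reed bronze wheel".
"canyon marsh reed bronze wheel" → head "wheel" (specifically "bronze wheel"), modifier "canyon marsh reed".
"canyon marsh reed" → head "reed" (specifically "marsh reed"), modifier "canyon".
"marsh reed" → head "reed", modifier "marsh".
"bronze wheel" → head "wheel", modifier "bronze".
"monastery chain" → head "chain", modifier "monastery".
So the structure is [[[canyon [marsh reed]] [bronze wheel]] [monastery chain]].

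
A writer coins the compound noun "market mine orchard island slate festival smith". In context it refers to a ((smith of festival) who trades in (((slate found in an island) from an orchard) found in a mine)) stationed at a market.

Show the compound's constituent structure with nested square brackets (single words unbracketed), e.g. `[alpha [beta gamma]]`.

[market [[mine [orchard [island slate]]] [festival smith]]]

The outermost head in the paraphrase is "smith" (specifically "mine orchard island slate festival smith"), modified by "market".
Within "mine orchard island slate festival smith", the head is "smith" (specifically "festival smith") and the modifier is "mine orchard island slate".
Within "mine orchard island slate", the head is "slate" (specifically "orchard island slate") and the modifier is "mine".
Within "orchard island slate", the head is "slate" (specifically "island slate") and the modifier is "orchard".
Within "island slate", the head is "slate" and the modifier is "island".
Within "festival smith", the head is "smith" and the modifier is "festival".
Putting it together: [market [[mine [orchard [island slate]]] [festival smith]]].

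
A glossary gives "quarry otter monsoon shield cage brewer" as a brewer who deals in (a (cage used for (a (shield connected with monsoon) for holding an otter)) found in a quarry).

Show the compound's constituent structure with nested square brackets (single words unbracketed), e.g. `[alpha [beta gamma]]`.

Overall it is a kind of brewer; the modifier is "quarry otter monsoon shield cage".
"quarry otter monsoon shield cage" → head "cage" (specifically "otter monsoon shield cage"), modifier "quarry".
"otter monsoon shield cage" → head "cage", modifier "otter monsoon shield".
"otter monsoon shield" → head "shield" (specifically "monsoon shield"), modifier "otter".
"monsoon shield" → head "shield", modifier "monsoon".
Putting it together: [[quarry [[otter [monsoon shield]] cage]] brewer].

[[quarry [[otter [monsoon shield]] cage]] brewer]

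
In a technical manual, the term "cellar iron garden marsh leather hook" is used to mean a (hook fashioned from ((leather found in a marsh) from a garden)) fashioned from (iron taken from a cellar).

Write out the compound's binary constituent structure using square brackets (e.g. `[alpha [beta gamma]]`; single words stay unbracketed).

[[cellar iron] [[garden [marsh leather]] hook]]

Overall it is a kind of hook (specifically "garden marsh leather hook"); the modifier is "cellar iron".
Inside "cellar iron": head "iron", modifier "cellar".
Inside "garden marsh leather hook": head "hook", modifier "garden marsh leather".
Inside "garden marsh leather": head "leather" (specifically "marsh leather"), modifier "garden".
Inside "marsh leather": head "leather", modifier "marsh".
Putting it together: [[cellar iron] [[garden [marsh leather]] hook]].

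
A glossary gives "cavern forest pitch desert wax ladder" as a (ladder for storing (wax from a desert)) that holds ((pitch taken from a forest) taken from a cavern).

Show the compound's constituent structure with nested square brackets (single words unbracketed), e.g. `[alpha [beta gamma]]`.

[[cavern [forest pitch]] [[desert wax] ladder]]

At the top level: head "ladder" (specifically "desert wax ladder"); modifier "cavern forest pitch".
"cavern forest pitch" → head "pitch" (specifically "forest pitch"), modifier "cavern".
"forest pitch" → head "pitch", modifier "forest".
"desert wax ladder" → head "ladder", modifier "desert wax".
"desert wax" → head "wax", modifier "desert".
So the structure is [[cavern [forest pitch]] [[desert wax] ladder]].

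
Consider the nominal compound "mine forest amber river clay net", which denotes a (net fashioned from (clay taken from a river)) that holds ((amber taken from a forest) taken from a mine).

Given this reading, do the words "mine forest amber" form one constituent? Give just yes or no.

yes

The paraphrase groups the words so that "mine forest amber" is one unit: it corresponds to a single parenthesized sub-phrase.
The full structure is [[mine [forest amber]] [[river clay] net]], in which [mine forest amber] is a constituent.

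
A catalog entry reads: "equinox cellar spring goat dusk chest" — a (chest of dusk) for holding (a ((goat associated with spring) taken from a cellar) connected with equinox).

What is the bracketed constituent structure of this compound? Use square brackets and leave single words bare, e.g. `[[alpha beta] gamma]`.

Whole compound: head "chest" (specifically "dusk chest"), modifier "equinox cellar spring goat".
Inside "equinox cellar spring goat": head "goat" (specifically "cellar spring goat"), modifier "equinox".
Inside "cellar spring goat": head "goat" (specifically "spring goat"), modifier "cellar".
Inside "spring goat": head "goat", modifier "spring".
Inside "dusk chest": head "chest", modifier "dusk".
Putting it together: [[equinox [cellar [spring goat]]] [dusk chest]].

[[equinox [cellar [spring goat]]] [dusk chest]]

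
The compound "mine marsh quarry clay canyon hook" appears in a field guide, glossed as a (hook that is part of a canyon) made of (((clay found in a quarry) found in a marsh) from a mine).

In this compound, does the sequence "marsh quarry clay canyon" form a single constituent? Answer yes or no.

The top-level split is [mine marsh quarry clay] [canyon hook]; the full structure is [[mine [marsh [quarry clay]]] [canyon hook]].
"marsh quarry clay canyon" straddles a constituent boundary, so it is not a single unit.

no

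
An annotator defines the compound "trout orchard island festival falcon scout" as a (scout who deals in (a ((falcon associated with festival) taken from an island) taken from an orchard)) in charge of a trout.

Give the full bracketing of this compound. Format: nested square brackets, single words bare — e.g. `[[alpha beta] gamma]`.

[trout [[orchard [island [festival falcon]]] scout]]

The outermost head in the paraphrase is "scout" (specifically "orchard island festival falcon scout"), modified by "trout".
"orchard island festival falcon scout" → head "scout", modifier "orchard island festival falcon".
"orchard island festival falcon" → head "falcon" (specifically "island festival falcon"), modifier "orchard".
"island festival falcon" → head "falcon" (specifically "festival falcon"), modifier "island".
"festival falcon" → head "falcon", modifier "festival".
Putting it together: [trout [[orchard [island [festival falcon]]] scout]].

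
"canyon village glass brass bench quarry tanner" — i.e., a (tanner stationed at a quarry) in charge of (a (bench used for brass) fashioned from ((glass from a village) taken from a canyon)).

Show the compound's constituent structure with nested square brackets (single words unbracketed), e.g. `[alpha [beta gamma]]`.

[[[canyon [village glass]] [brass bench]] [quarry tanner]]

At the top level: head "tanner" (specifically "quarry tanner"); modifier "canyon village glass brass bench".
Inside "canyon village glass brass bench": head "bench" (specifically "brass bench"), modifier "canyon village glass".
Inside "canyon village glass": head "glass" (specifically "village glass"), modifier "canyon".
Inside "village glass": head "glass", modifier "village".
Inside "brass bench": head "bench", modifier "brass".
Inside "quarry tanner": head "tanner", modifier "quarry".
Putting it together: [[[canyon [village glass]] [brass bench]] [quarry tanner]].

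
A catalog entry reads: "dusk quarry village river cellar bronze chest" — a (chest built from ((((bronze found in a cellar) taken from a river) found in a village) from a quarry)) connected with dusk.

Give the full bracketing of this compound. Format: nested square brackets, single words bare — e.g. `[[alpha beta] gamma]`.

[dusk [[quarry [village [river [cellar bronze]]]] chest]]

Whole compound: head "chest" (specifically "quarry village river cellar bronze chest"), modifier "dusk".
Inside "quarry village river cellar bronze chest": head "chest", modifier "quarry village river cellar bronze".
Inside "quarry village river cellar bronze": head "bronze" (specifically "village river cellar bronze"), modifier "quarry".
Inside "village river cellar bronze": head "bronze" (specifically "river cellar bronze"), modifier "village".
Inside "river cellar bronze": head "bronze" (specifically "cellar bronze"), modifier "river".
Inside "cellar bronze": head "bronze", modifier "cellar".
So the structure is [dusk [[quarry [village [river [cellar bronze]]]] chest]].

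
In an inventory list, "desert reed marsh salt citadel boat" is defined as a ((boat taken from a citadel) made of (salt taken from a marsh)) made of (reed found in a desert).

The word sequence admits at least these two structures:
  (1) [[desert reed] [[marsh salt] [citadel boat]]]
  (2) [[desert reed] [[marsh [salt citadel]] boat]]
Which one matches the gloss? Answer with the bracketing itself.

[[desert reed] [[marsh salt] [citadel boat]]]

The paraphrase's head is the "boat" part ("marsh salt citadel boat"); its modifier is "desert reed".
That top-level split, carried through the inner groups, gives [[desert reed] [[marsh salt] [citadel boat]]].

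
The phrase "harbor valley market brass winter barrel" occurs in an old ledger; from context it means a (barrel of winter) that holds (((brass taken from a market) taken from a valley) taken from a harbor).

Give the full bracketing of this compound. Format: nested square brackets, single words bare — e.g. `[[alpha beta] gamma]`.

[[harbor [valley [market brass]]] [winter barrel]]

The outermost head in the paraphrase is "barrel" (specifically "winter barrel"), modified by "harbor valley market brass".
Within "harbor valley market brass", the head is "brass" (specifically "valley market brass") and the modifier is "harbor".
Within "valley market brass", the head is "brass" (specifically "market brass") and the modifier is "valley".
Within "market brass", the head is "brass" and the modifier is "market".
Within "winter barrel", the head is "barrel" and the modifier is "winter".
So the structure is [[harbor [valley [market brass]]] [winter barrel]].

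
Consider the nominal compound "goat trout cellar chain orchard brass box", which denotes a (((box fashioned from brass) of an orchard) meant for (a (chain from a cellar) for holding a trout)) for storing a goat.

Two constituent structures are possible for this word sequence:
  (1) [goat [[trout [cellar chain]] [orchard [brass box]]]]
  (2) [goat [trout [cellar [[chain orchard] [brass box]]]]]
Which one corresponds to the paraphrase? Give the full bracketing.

The paraphrase's head is the "box" part ("trout cellar chain orchard brass box"); its modifier is "goat".
That top-level split, carried through the inner groups, gives [goat [[trout [cellar chain]] [orchard [brass box]]]].

[goat [[trout [cellar chain]] [orchard [brass box]]]]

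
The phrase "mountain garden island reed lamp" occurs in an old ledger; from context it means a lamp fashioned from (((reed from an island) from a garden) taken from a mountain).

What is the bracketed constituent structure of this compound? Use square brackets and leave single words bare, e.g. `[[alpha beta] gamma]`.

The outermost head in the paraphrase is "lamp", modified by "mountain garden island reed".
Inside "mountain garden island reed": head "reed" (specifically "garden island reed"), modifier "mountain".
Inside "garden island reed": head "reed" (specifically "island reed"), modifier "garden".
Inside "island reed": head "reed", modifier "island".
Putting it together: [[mountain [garden [island reed]]] lamp].

[[mountain [garden [island reed]]] lamp]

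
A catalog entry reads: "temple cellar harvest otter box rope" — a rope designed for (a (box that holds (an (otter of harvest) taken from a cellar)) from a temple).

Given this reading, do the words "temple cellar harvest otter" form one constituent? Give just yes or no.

no

The top-level split is [temple cellar harvest otter box] [rope]; the full structure is [[temple [[cellar [harvest otter]] box]] rope].
"temple cellar harvest otter" straddles a constituent boundary, so it is not a single unit.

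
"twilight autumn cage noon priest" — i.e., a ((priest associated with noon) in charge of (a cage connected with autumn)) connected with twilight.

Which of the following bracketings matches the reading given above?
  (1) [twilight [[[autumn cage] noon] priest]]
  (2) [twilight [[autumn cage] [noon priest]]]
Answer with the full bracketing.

The paraphrase's head is the "priest" part ("autumn cage noon priest"); its modifier is "twilight".
That top-level split, carried through the inner groups, gives [twilight [[autumn cage] [noon priest]]].

[twilight [[autumn cage] [noon priest]]]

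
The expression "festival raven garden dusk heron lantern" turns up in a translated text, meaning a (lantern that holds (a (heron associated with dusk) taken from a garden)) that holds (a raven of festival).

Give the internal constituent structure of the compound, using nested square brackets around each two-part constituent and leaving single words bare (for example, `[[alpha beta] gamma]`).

[[festival raven] [[garden [dusk heron]] lantern]]

At the top level: head "lantern" (specifically "garden dusk heron lantern"); modifier "festival raven".
Within "festival raven", the head is "raven" and the modifier is "festival".
Within "garden dusk heron lantern", the head is "lantern" and the modifier is "garden dusk heron".
Within "garden dusk heron", the head is "heron" (specifically "dusk heron") and the modifier is "garden".
Within "dusk heron", the head is "heron" and the modifier is "dusk".
Assembled: [[festival raven] [[garden [dusk heron]] lantern]].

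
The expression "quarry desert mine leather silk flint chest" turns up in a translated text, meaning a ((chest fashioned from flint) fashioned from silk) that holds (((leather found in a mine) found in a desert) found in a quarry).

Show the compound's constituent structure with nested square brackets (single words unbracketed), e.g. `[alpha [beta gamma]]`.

[[quarry [desert [mine leather]]] [silk [flint chest]]]

Whole compound: head "chest" (specifically "silk flint chest"), modifier "quarry desert mine leather".
"quarry desert mine leather" → head "leather" (specifically "desert mine leather"), modifier "quarry".
"desert mine leather" → head "leather" (specifically "mine leather"), modifier "desert".
"mine leather" → head "leather", modifier "mine".
"silk flint chest" → head "chest" (specifically "flint chest"), modifier "silk".
"flint chest" → head "chest", modifier "flint".
Assembled: [[quarry [desert [mine leather]]] [silk [flint chest]]].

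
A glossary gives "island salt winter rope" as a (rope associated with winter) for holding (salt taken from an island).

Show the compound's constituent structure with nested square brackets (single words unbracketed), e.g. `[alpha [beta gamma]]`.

[[island salt] [winter rope]]

Overall it is a kind of rope (specifically "winter rope"); the modifier is "island salt".
"island salt" → head "salt", modifier "island".
"winter rope" → head "rope", modifier "winter".
Assembled: [[island salt] [winter rope]].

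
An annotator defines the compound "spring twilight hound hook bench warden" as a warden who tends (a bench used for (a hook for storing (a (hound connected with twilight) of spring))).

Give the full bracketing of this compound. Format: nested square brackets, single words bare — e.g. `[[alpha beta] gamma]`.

The outermost head in the paraphrase is "warden", modified by "spring twilight hound hook bench".
Inside "spring twilight hound hook bench": head "bench", modifier "spring twilight hound hook".
Inside "spring twilight hound hook": head "hook", modifier "spring twilight hound".
Inside "spring twilight hound": head "hound" (specifically "twilight hound"), modifier "spring".
Inside "twilight hound": head "hound", modifier "twilight".
Assembled: [[[[spring [twilight hound]] hook] bench] warden].

[[[[spring [twilight hound]] hook] bench] warden]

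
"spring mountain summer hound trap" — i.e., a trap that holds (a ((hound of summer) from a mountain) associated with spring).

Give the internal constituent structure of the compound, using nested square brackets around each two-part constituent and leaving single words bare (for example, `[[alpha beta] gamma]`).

[[spring [mountain [summer hound]]] trap]

Whole compound: head "trap", modifier "spring mountain summer hound".
Inside "spring mountain summer hound": head "hound" (specifically "mountain summer hound"), modifier "spring".
Inside "mountain summer hound": head "hound" (specifically "summer hound"), modifier "mountain".
Inside "summer hound": head "hound", modifier "summer".
So the structure is [[spring [mountain [summer hound]]] trap].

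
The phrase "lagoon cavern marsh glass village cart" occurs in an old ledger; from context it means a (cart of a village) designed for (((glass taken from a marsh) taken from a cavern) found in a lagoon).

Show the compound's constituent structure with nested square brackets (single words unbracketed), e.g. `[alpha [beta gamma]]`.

[[lagoon [cavern [marsh glass]]] [village cart]]

The outermost head in the paraphrase is "cart" (specifically "village cart"), modified by "lagoon cavern marsh glass".
Within "lagoon cavern marsh glass", the head is "glass" (specifically "cavern marsh glass") and the modifier is "lagoon".
Within "cavern marsh glass", the head is "glass" (specifically "marsh glass") and the modifier is "cavern".
Within "marsh glass", the head is "glass" and the modifier is "marsh".
Within "village cart", the head is "cart" and the modifier is "village".
Assembled: [[lagoon [cavern [marsh glass]]] [village cart]].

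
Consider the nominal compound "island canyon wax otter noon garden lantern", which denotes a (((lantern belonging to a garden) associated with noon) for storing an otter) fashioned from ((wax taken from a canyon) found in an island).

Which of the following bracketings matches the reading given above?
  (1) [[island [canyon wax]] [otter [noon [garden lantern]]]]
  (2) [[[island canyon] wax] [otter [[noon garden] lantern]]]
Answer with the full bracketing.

[[island [canyon wax]] [otter [noon [garden lantern]]]]

The paraphrase's head is the "lantern" part ("otter noon garden lantern"); its modifier is "island canyon wax".
That top-level split, carried through the inner groups, gives [[island [canyon wax]] [otter [noon [garden lantern]]]].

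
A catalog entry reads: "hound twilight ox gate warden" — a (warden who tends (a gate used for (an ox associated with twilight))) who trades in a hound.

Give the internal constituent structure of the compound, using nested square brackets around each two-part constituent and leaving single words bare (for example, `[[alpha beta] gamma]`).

[hound [[[twilight ox] gate] warden]]

Overall it is a kind of warden (specifically "twilight ox gate warden"); the modifier is "hound".
Within "twilight ox gate warden", the head is "warden" and the modifier is "twilight ox gate".
Within "twilight ox gate", the head is "gate" and the modifier is "twilight ox".
Within "twilight ox", the head is "ox" and the modifier is "twilight".
Assembled: [hound [[[twilight ox] gate] warden]].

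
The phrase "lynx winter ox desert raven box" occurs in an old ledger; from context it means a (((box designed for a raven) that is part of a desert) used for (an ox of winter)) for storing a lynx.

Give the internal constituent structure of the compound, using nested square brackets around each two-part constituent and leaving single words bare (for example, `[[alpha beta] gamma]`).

[lynx [[winter ox] [desert [raven box]]]]

The outermost head in the paraphrase is "box" (specifically "winter ox desert raven box"), modified by "lynx".
Inside "winter ox desert raven box": head "box" (specifically "desert raven box"), modifier "winter ox".
Inside "winter ox": head "ox", modifier "winter".
Inside "desert raven box": head "box" (specifically "raven box"), modifier "desert".
Inside "raven box": head "box", modifier "raven".
Putting it together: [lynx [[winter ox] [desert [raven box]]]].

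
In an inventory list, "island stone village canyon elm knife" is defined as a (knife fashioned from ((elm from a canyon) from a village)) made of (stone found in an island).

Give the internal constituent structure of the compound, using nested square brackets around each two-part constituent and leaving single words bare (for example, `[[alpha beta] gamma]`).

At the top level: head "knife" (specifically "village canyon elm knife"); modifier "island stone".
Inside "island stone": head "stone", modifier "island".
Inside "village canyon elm knife": head "knife", modifier "village canyon elm".
Inside "village canyon elm": head "elm" (specifically "canyon elm"), modifier "village".
Inside "canyon elm": head "elm", modifier "canyon".
Assembled: [[island stone] [[village [canyon elm]] knife]].

[[island stone] [[village [canyon elm]] knife]]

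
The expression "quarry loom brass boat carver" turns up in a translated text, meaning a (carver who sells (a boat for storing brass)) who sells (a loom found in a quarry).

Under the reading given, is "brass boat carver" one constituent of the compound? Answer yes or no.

yes

The paraphrase groups the words so that "brass boat carver" is one unit: it corresponds to a single parenthesized sub-phrase.
The full structure is [[quarry loom] [[brass boat] carver]], in which [brass boat carver] is a constituent.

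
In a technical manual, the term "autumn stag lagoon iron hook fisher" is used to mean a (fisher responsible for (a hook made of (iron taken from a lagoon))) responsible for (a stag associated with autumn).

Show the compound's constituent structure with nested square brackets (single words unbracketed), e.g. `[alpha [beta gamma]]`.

The outermost head in the paraphrase is "fisher" (specifically "lagoon iron hook fisher"), modified by "autumn stag".
Within "autumn stag", the head is "stag" and the modifier is "autumn".
Within "lagoon iron hook fisher", the head is "fisher" and the modifier is "lagoon iron hook".
Within "lagoon iron hook", the head is "hook" and the modifier is "lagoon iron".
Within "lagoon iron", the head is "iron" and the modifier is "lagoon".
So the structure is [[autumn stag] [[[lagoon iron] hook] fisher]].

[[autumn stag] [[[lagoon iron] hook] fisher]]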